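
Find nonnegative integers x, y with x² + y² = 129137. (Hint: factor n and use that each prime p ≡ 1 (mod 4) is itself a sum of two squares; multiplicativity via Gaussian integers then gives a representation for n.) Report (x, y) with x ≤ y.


Step 1: Factor n = 129137 = 29 · 61 · 73.
Step 2: Check the mod-4 condition on each prime factor: 29 ≡ 1 (mod 4), exponent 1; 61 ≡ 1 (mod 4), exponent 1; 73 ≡ 1 (mod 4), exponent 1.
All primes ≡ 3 (mod 4) appear to even exponent (or don't appear), so by the two-squares theorem n IS expressible as a sum of two squares.
Step 3: Build a representation. Here n = 29 · 61 · 73 is a product of primes ≡ 1 (mod 4). Each prime p ≡ 1 (mod 4) is itself a sum of two squares; find a² by testing p − a² for a perfect square:
  29: 29 − 1² = 28, 29 − 2² = 25 = 5² ⇒ 29 = 2² + 5².
  61: 61 − 1² = 60, 61 − 2² = 57, 61 − 3² = 52, 61 − 4² = 45, 61 − 5² = 36 = 6² ⇒ 61 = 5² + 6².
  73: 73 − 1² = 72, 73 − 2² = 69, 73 − 3² = 64 = 8² ⇒ 73 = 3² + 8².
  Combine using the Brahmagupta–Fibonacci identity (a² + b²)(c² + d²) = (ac − bd)² + (ad + bc)² = (ac + bd)² + (ad − bc)²:
  29 · 61 = 1769: from (2² + 5²)(5² + 6²), take (2·5 − 5·6, 2·6 + 5·5) = (10 − 30, 12 + 25) = (-20, 37); dropping signs (only squares matter) gives (20, 37); check 20² + 37² = 400 + 1369 = 1769 ✓.
  1769 · 73 = 129137: from (20² + 37²)(3² + 8²), take (20·3 − 37·8, 20·8 + 37·3) = (60 − 296, 160 + 111) = (-236, 271); dropping signs (only squares matter) gives (236, 271); check 236² + 271² = 55696 + 73441 = 129137 ✓.
Step 4: Order so x ≤ y and verify: 236² + 271² = 55696 + 73441 = 129137 = n. ✓

n = 129137 = 236² + 271² (one valid representation with x ≤ y).


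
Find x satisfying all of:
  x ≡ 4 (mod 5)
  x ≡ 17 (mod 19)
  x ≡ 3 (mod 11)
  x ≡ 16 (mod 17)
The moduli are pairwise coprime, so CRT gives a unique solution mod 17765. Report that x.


Product of moduli M = 5 · 19 · 11 · 17 = 17765.
Merge one congruence at a time:
  Start: x ≡ 4 (mod 5).
  Combine with x ≡ 17 (mod 19); new modulus lcm = 95.
    Write x = 4 + 5·t and substitute into x ≡ 17 (mod 19): 5·t ≡ 17 − 4 = 13 (mod 19).
    The inverse of 5 mod 19 is 4 (since 5·4 = 20 = 1·19 + 1), so t ≡ 4·13 = 52 ≡ 14 (mod 19).
    Then x = 4 + 5·14 = 74, valid modulo lcm(5, 19) = 95: x ≡ 74 (mod 95).
  Combine with x ≡ 3 (mod 11); new modulus lcm = 1045.
    Write x = 74 + 95·t and substitute into x ≡ 3 (mod 11): 95·t ≡ 3 − 74 = -71 (mod 11).
    Reduce coefficients mod 11: 7·t ≡ 6 (mod 11).
    The inverse of 7 mod 11 is 8 (since 7·8 = 56 = 5·11 + 1), so t ≡ 8·6 = 48 ≡ 4 (mod 11).
    Then x = 74 + 95·4 = 454, valid modulo lcm(95, 11) = 1045: x ≡ 454 (mod 1045).
  Combine with x ≡ 16 (mod 17); new modulus lcm = 17765.
    Write x = 454 + 1045·t and substitute into x ≡ 16 (mod 17): 1045·t ≡ 16 − 454 = -438 (mod 17).
    Reduce coefficients mod 17: 8·t ≡ 4 (mod 17).
    The inverse of 8 mod 17 is 15 (since 8·15 = 120 = 7·17 + 1), so t ≡ 15·4 = 60 ≡ 9 (mod 17).
    Then x = 454 + 1045·9 = 9859, valid modulo lcm(1045, 17) = 17765: x ≡ 9859 (mod 17765).
Verify against each original: 9859 mod 5 = 4, 9859 mod 19 = 17, 9859 mod 11 = 3, 9859 mod 17 = 16.

x ≡ 9859 (mod 17765).


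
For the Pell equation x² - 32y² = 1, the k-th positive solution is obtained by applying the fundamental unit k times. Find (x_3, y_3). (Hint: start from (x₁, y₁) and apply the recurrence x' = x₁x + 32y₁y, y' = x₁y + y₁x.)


Step 1: Find the fundamental solution (x₁, y₁) of x² - 32y² = 1.
  Expand √32 as a continued fraction. a₀ = ⌊√32⌋ = 5; iterate m_{k+1} = d_k·a_k − m_k, d_{k+1} = (32 − m_{k+1}²)/d_k, a_{k+1} = ⌊(a₀ + m_{k+1})/d_{k+1}⌋ (starting m₀ = 0, d₀ = 1), with convergents p_k = a_k·p_{k-1} + p_{k-2}, q_k = a_k·q_{k-1} + q_{k-2} (p₋₁ = 1, q₋₁ = 0):
  k = 0: a₀ = 5; p₀/q₀ = 5/1; p₀² − 32·q₀² = 25 − 32 = -7.
  k = 1: m = 5, d = 7, a = ⌊(5 + 5)/7⌋ = 1; p/q = (1·5 + 1)/(1·1 + 0) = 6/1; p² − 32·q² = 36 − 32 = 4.
  k = 2: m = 2, d = 4, a = ⌊(5 + 2)/4⌋ = 1; p/q = (1·6 + 5)/(1·1 + 1) = 11/2; p² − 32·q² = 121 − 128 = -7.
  k = 3: m = 2, d = 7, a = ⌊(5 + 2)/7⌋ = 1; p/q = (1·11 + 6)/(1·2 + 1) = 17/3; p² − 32·q² = 289 − 288 = 1.
  The first convergent with p² − 32·q² = 1 gives the fundamental solution (x₁, y₁) = (17, 3).
Step 2: Apply the recurrence (x_{n+1}, y_{n+1}) = (x₁x_n + 32y₁y_n, x₁y_n + y₁x_n) repeatedly.
  From (x_1, y_1) = (17, 3): x_2 = 17·17 + 32·3·3 = 577; y_2 = 17·3 + 3·17 = 102.
  From (x_2, y_2) = (577, 102): x_3 = 17·577 + 32·3·102 = 19601; y_3 = 17·102 + 3·577 = 3465.
Step 3: Verify x_3² - 32·y_3² = 384199201 - 384199200 = 1 (should be 1). ✓

(x_1, y_1) = (17, 3); (x_3, y_3) = (19601, 3465).


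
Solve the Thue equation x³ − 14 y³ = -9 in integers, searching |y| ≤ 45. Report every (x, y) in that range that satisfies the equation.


The equation is x³ - 14y³ = -9. For fixed y, x³ = 14·y³ − 9, so a solution requires the RHS to be a perfect cube.
Strategy: iterate y from -45 to 45, compute RHS = 14·y³ − 9, and check whether it is a (positive or negative) perfect cube.
Check small values of y:
  y = 0: RHS = -9 is not a perfect cube.
  y = 1: RHS = 5 is not a perfect cube.
  y = -1: RHS = -23 is not a perfect cube.
  y = 2: RHS = 103 is not a perfect cube.
  y = -2: RHS = -121 is not a perfect cube.
  y = 3: RHS = 369 is not a perfect cube.
  y = -3: RHS = -387 is not a perfect cube.
Continuing the search up to |y| = 45 finds no solutions either.
No (x, y) in the scanned range satisfies the equation.

No integer solutions with |y| ≤ 45.


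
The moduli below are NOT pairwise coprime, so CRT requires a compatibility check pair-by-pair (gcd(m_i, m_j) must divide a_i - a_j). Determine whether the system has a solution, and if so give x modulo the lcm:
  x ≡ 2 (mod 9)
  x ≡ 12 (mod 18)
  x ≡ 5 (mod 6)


Moduli 9, 18, 6 are not pairwise coprime, so CRT works modulo lcm(m_i) when all pairwise compatibility conditions hold.
Pairwise compatibility: gcd(m_i, m_j) must divide a_i - a_j for every pair.
Merge one congruence at a time:
  Start: x ≡ 2 (mod 9).
  Combine with x ≡ 12 (mod 18): gcd(9, 18) = 9, and 12 - 2 = 10 is NOT divisible by 9.
    ⇒ system is inconsistent (no integer solution).

No solution (the system is inconsistent).


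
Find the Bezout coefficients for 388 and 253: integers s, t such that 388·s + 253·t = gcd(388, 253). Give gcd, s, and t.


Euclidean algorithm on (388, 253) — divide until remainder is 0:
  388 = 1 · 253 + 135
  253 = 1 · 135 + 118
  135 = 1 · 118 + 17
  118 = 6 · 17 + 16
  17 = 1 · 16 + 1
  16 = 16 · 1 + 0
gcd(388, 253) = 1.
Track Bezout coefficients alongside the remainders: start with r₀ = 388 = a·1 + b·0 (s = 1, t = 0) and r₁ = 253 = a·0 + b·1 (s = 0, t = 1); each new remainder r_{k+1} = r_{k-1} − q_k·r_k inherits s_{k+1} = s_{k-1} − q_k·s_k, t_{k+1} = t_{k-1} − q_k·t_k, so r_k = a·s_k + b·t_k at every step:
  q = 1: r = 135, s = 1 − 1·0 = 1, t = 0 − 1·1 = -1  (check: 388·1 + 253·(-1) = 135)
  q = 1: r = 118, s = 0 − 1·1 = -1, t = 1 − 1·(-1) = 2  (check: 388·(-1) + 253·2 = 118)
  q = 1: r = 17, s = 1 − 1·(-1) = 2, t = -1 − 1·2 = -3  (check: 388·2 + 253·(-3) = 17)
  q = 6: r = 16, s = -1 − 6·2 = -13, t = 2 − 6·(-3) = 20  (check: 388·(-13) + 253·20 = 16)
  q = 1: r = 1, s = 2 − 1·(-13) = 15, t = -3 − 1·20 = -23  (check: 388·15 + 253·(-23) = 1)
The row with r = 1 (the gcd) gives the Bezout coefficients s = 15, t = -23.
Result: 388 · (15) + 253 · (-23) = 1.

gcd(388, 253) = 1; s = 15, t = -23 (check: 388·15 + 253·(-23) = 1).


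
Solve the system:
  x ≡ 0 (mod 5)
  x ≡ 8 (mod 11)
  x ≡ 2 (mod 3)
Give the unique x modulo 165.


Moduli 5, 11, 3 are pairwise coprime; by CRT there is a unique solution modulo M = 5 · 11 · 3 = 165.
Solve pairwise, accumulating the modulus:
  Start with x ≡ 0 (mod 5).
  Combine with x ≡ 8 (mod 11): since gcd(5, 11) = 1, we get a unique residue mod 55.
    Write x = 0 + 5·t and substitute into x ≡ 8 (mod 11): 5·t ≡ 8 − 0 = 8 (mod 11).
    The inverse of 5 mod 11 is 9 (since 5·9 = 45 = 4·11 + 1), so t ≡ 9·8 = 72 ≡ 6 (mod 11).
    Then x = 0 + 5·6 = 30, valid modulo lcm(5, 11) = 55: x ≡ 30 (mod 55).
  Combine with x ≡ 2 (mod 3): since gcd(55, 3) = 1, we get a unique residue mod 165.
    Write x = 30 + 55·t and substitute into x ≡ 2 (mod 3): 55·t ≡ 2 − 30 = -28 (mod 3).
    Reduce coefficients mod 3: 1·t ≡ 2 (mod 3).
    So t ≡ 2 (mod 3).
    Then x = 30 + 55·2 = 140, valid modulo lcm(55, 3) = 165: x ≡ 140 (mod 165).
Verify: 140 mod 5 = 0 ✓, 140 mod 11 = 8 ✓, 140 mod 3 = 2 ✓.

x ≡ 140 (mod 165).


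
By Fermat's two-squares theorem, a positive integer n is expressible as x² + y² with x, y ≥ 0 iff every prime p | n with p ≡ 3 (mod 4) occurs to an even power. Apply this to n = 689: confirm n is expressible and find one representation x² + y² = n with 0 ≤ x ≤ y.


Step 1: Factor n = 689 = 13 · 53.
Step 2: Check the mod-4 condition on each prime factor: 13 ≡ 1 (mod 4), exponent 1; 53 ≡ 1 (mod 4), exponent 1.
All primes ≡ 3 (mod 4) appear to even exponent (or don't appear), so by the two-squares theorem n IS expressible as a sum of two squares.
Step 3: Build a representation. Here n = 13 · 53 is a product of primes ≡ 1 (mod 4). Each prime p ≡ 1 (mod 4) is itself a sum of two squares; find a² by testing p − a² for a perfect square:
  13: 13 − 1² = 12, 13 − 2² = 9 = 3² ⇒ 13 = 2² + 3².
  53: 53 − 1² = 52, 53 − 2² = 49 = 7² ⇒ 53 = 2² + 7².
  Combine using the Brahmagupta–Fibonacci identity (a² + b²)(c² + d²) = (ac − bd)² + (ad + bc)² = (ac + bd)² + (ad − bc)²:
  13 · 53 = 689: from (2² + 3²)(2² + 7²), take (2·2 − 3·7, 2·7 + 3·2) = (4 − 21, 14 + 6) = (-17, 20); dropping signs (only squares matter) gives (17, 20); check 17² + 20² = 289 + 400 = 689 ✓.
Step 4: Order so x ≤ y and verify: 17² + 20² = 289 + 400 = 689 = n. ✓

n = 689 = 17² + 20² (one valid representation with x ≤ y).


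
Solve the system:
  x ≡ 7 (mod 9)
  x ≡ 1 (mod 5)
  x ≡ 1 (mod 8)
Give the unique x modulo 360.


Moduli 9, 5, 8 are pairwise coprime; by CRT there is a unique solution modulo M = 9 · 5 · 8 = 360.
Solve pairwise, accumulating the modulus:
  Start with x ≡ 7 (mod 9).
  Combine with x ≡ 1 (mod 5): since gcd(9, 5) = 1, we get a unique residue mod 45.
    Write x = 7 + 9·t and substitute into x ≡ 1 (mod 5): 9·t ≡ 1 − 7 = -6 (mod 5).
    Reduce coefficients mod 5: 4·t ≡ 4 (mod 5).
    The inverse of 4 mod 5 is 4 (since 4·4 = 16 = 3·5 + 1), so t ≡ 4·4 = 16 ≡ 1 (mod 5).
    Then x = 7 + 9·1 = 16, valid modulo lcm(9, 5) = 45: x ≡ 16 (mod 45).
  Combine with x ≡ 1 (mod 8): since gcd(45, 8) = 1, we get a unique residue mod 360.
    Write x = 16 + 45·t and substitute into x ≡ 1 (mod 8): 45·t ≡ 1 − 16 = -15 (mod 8).
    Reduce coefficients mod 8: 5·t ≡ 1 (mod 8).
    The inverse of 5 mod 8 is 5 (since 5·5 = 25 = 3·8 + 1), so t ≡ 5·1 = 5 ≡ 5 (mod 8).
    Then x = 16 + 45·5 = 241, valid modulo lcm(45, 8) = 360: x ≡ 241 (mod 360).
Verify: 241 mod 9 = 7 ✓, 241 mod 5 = 1 ✓, 241 mod 8 = 1 ✓.

x ≡ 241 (mod 360).


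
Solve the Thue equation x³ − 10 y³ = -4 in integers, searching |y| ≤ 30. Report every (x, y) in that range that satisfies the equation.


The equation is x³ - 10y³ = -4. For fixed y, x³ = 10·y³ − 4, so a solution requires the RHS to be a perfect cube.
Strategy: iterate y from -30 to 30, compute RHS = 10·y³ − 4, and check whether it is a (positive or negative) perfect cube.
Check small values of y:
  y = 0: RHS = -4 is not a perfect cube.
  y = 1: RHS = 6 is not a perfect cube.
  y = -1: RHS = -14 is not a perfect cube.
  y = 2: RHS = 76 is not a perfect cube.
  y = -2: RHS = -84 is not a perfect cube.
  y = 3: RHS = 266 is not a perfect cube.
  y = -3: RHS = -274 is not a perfect cube.
Continuing the search up to |y| = 30 finds no solutions either.
No (x, y) in the scanned range satisfies the equation.

No integer solutions with |y| ≤ 30.


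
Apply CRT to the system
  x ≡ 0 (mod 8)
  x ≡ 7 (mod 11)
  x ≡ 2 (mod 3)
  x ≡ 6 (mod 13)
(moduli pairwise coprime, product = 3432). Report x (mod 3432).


Product of moduli M = 8 · 11 · 3 · 13 = 3432.
Merge one congruence at a time:
  Start: x ≡ 0 (mod 8).
  Combine with x ≡ 7 (mod 11); new modulus lcm = 88.
    Write x = 0 + 8·t and substitute into x ≡ 7 (mod 11): 8·t ≡ 7 − 0 = 7 (mod 11).
    The inverse of 8 mod 11 is 7 (since 8·7 = 56 = 5·11 + 1), so t ≡ 7·7 = 49 ≡ 5 (mod 11).
    Then x = 0 + 8·5 = 40, valid modulo lcm(8, 11) = 88: x ≡ 40 (mod 88).
  Combine with x ≡ 2 (mod 3); new modulus lcm = 264.
    Write x = 40 + 88·t and substitute into x ≡ 2 (mod 3): 88·t ≡ 2 − 40 = -38 (mod 3).
    Reduce coefficients mod 3: 1·t ≡ 1 (mod 3).
    So t ≡ 1 (mod 3).
    Then x = 40 + 88·1 = 128, valid modulo lcm(88, 3) = 264: x ≡ 128 (mod 264).
  Combine with x ≡ 6 (mod 13); new modulus lcm = 3432.
    Write x = 128 + 264·t and substitute into x ≡ 6 (mod 13): 264·t ≡ 6 − 128 = -122 (mod 13).
    Reduce coefficients mod 13: 4·t ≡ 8 (mod 13).
    The inverse of 4 mod 13 is 10 (since 4·10 = 40 = 3·13 + 1), so t ≡ 10·8 = 80 ≡ 2 (mod 13).
    Then x = 128 + 264·2 = 656, valid modulo lcm(264, 13) = 3432: x ≡ 656 (mod 3432).
Verify against each original: 656 mod 8 = 0, 656 mod 11 = 7, 656 mod 3 = 2, 656 mod 13 = 6.

x ≡ 656 (mod 3432).


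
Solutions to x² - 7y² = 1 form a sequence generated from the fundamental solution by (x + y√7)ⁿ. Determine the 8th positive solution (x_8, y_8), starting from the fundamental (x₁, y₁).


Step 1: Find the fundamental solution (x₁, y₁) of x² - 7y² = 1.
  Expand √7 as a continued fraction. a₀ = ⌊√7⌋ = 2; iterate m_{k+1} = d_k·a_k − m_k, d_{k+1} = (7 − m_{k+1}²)/d_k, a_{k+1} = ⌊(a₀ + m_{k+1})/d_{k+1}⌋ (starting m₀ = 0, d₀ = 1), with convergents p_k = a_k·p_{k-1} + p_{k-2}, q_k = a_k·q_{k-1} + q_{k-2} (p₋₁ = 1, q₋₁ = 0):
  k = 0: a₀ = 2; p₀/q₀ = 2/1; p₀² − 7·q₀² = 4 − 7 = -3.
  k = 1: m = 2, d = 3, a = ⌊(2 + 2)/3⌋ = 1; p/q = (1·2 + 1)/(1·1 + 0) = 3/1; p² − 7·q² = 9 − 7 = 2.
  k = 2: m = 1, d = 2, a = ⌊(2 + 1)/2⌋ = 1; p/q = (1·3 + 2)/(1·1 + 1) = 5/2; p² − 7·q² = 25 − 28 = -3.
  k = 3: m = 1, d = 3, a = ⌊(2 + 1)/3⌋ = 1; p/q = (1·5 + 3)/(1·2 + 1) = 8/3; p² − 7·q² = 64 − 63 = 1.
  The first convergent with p² − 7·q² = 1 gives the fundamental solution (x₁, y₁) = (8, 3).
Step 2: Apply the recurrence (x_{n+1}, y_{n+1}) = (x₁x_n + 7y₁y_n, x₁y_n + y₁x_n) repeatedly.
  From (x_1, y_1) = (8, 3): x_2 = 8·8 + 7·3·3 = 127; y_2 = 8·3 + 3·8 = 48.
  From (x_2, y_2) = (127, 48): x_3 = 8·127 + 7·3·48 = 2024; y_3 = 8·48 + 3·127 = 765.
  From (x_3, y_3) = (2024, 765): x_4 = 8·2024 + 7·3·765 = 32257; y_4 = 8·765 + 3·2024 = 12192.
  From (x_4, y_4) = (32257, 12192): x_5 = 8·32257 + 7·3·12192 = 514088; y_5 = 8·12192 + 3·32257 = 194307.
  From (x_5, y_5) = (514088, 194307): x_6 = 8·514088 + 7·3·194307 = 8193151; y_6 = 8·194307 + 3·514088 = 3096720.
  From (x_6, y_6) = (8193151, 3096720): x_7 = 8·8193151 + 7·3·3096720 = 130576328; y_7 = 8·3096720 + 3·8193151 = 49353213.
  From (x_7, y_7) = (130576328, 49353213): x_8 = 8·130576328 + 7·3·49353213 = 2081028097; y_8 = 8·49353213 + 3·130576328 = 786554688.
Step 3: Verify x_8² - 7·y_8² = 4330677940503441409 - 4330677940503441408 = 1 (should be 1). ✓

(x_1, y_1) = (8, 3); (x_8, y_8) = (2081028097, 786554688).


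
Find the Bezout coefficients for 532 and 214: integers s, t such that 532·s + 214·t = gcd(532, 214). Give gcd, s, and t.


Euclidean algorithm on (532, 214) — divide until remainder is 0:
  532 = 2 · 214 + 104
  214 = 2 · 104 + 6
  104 = 17 · 6 + 2
  6 = 3 · 2 + 0
gcd(532, 214) = 2.
Track Bezout coefficients alongside the remainders: start with r₀ = 532 = a·1 + b·0 (s = 1, t = 0) and r₁ = 214 = a·0 + b·1 (s = 0, t = 1); each new remainder r_{k+1} = r_{k-1} − q_k·r_k inherits s_{k+1} = s_{k-1} − q_k·s_k, t_{k+1} = t_{k-1} − q_k·t_k, so r_k = a·s_k + b·t_k at every step:
  q = 2: r = 104, s = 1 − 2·0 = 1, t = 0 − 2·1 = -2  (check: 532·1 + 214·(-2) = 104)
  q = 2: r = 6, s = 0 − 2·1 = -2, t = 1 − 2·(-2) = 5  (check: 532·(-2) + 214·5 = 6)
  q = 17: r = 2, s = 1 − 17·(-2) = 35, t = -2 − 17·5 = -87  (check: 532·35 + 214·(-87) = 2)
The row with r = 2 (the gcd) gives the Bezout coefficients s = 35, t = -87.
Result: 532 · (35) + 214 · (-87) = 2.

gcd(532, 214) = 2; s = 35, t = -87 (check: 532·35 + 214·(-87) = 2).


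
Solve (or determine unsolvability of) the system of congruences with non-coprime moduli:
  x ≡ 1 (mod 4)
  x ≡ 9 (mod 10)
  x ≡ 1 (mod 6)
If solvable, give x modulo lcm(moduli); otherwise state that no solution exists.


Moduli 4, 10, 6 are not pairwise coprime, so CRT works modulo lcm(m_i) when all pairwise compatibility conditions hold.
Pairwise compatibility: gcd(m_i, m_j) must divide a_i - a_j for every pair.
Merge one congruence at a time:
  Start: x ≡ 1 (mod 4).
  Combine with x ≡ 9 (mod 10): gcd(4, 10) = 2; 9 - 1 = 8, which IS divisible by 2, so compatible.
    Write x = 1 + 4·t and substitute into x ≡ 9 (mod 10): 4·t ≡ 9 − 1 = 8 (mod 10).
    Divide the congruence (and modulus) by g = 2: 2·t ≡ 4 (mod 5).
    The inverse of 2 mod 5 is 3 (since 2·3 = 6 = 1·5 + 1), so t ≡ 3·4 = 12 ≡ 2 (mod 5).
    Then x = 1 + 4·2 = 9, valid modulo lcm(4, 10) = 20: x ≡ 9 (mod 20).
  Combine with x ≡ 1 (mod 6): gcd(20, 6) = 2; 1 - 9 = -8, which IS divisible by 2, so compatible.
    Write x = 9 + 20·t and substitute into x ≡ 1 (mod 6): 20·t ≡ 1 − 9 = -8 (mod 6).
    Divide the congruence (and modulus) by g = 2: 10·t ≡ -4 (mod 3).
    Reduce coefficients mod 3: 1·t ≡ 2 (mod 3).
    So t ≡ 2 (mod 3).
    Then x = 9 + 20·2 = 49, valid modulo lcm(20, 6) = 60: x ≡ 49 (mod 60).
Verify: 49 mod 4 = 1, 49 mod 10 = 9, 49 mod 6 = 1.

x ≡ 49 (mod 60).


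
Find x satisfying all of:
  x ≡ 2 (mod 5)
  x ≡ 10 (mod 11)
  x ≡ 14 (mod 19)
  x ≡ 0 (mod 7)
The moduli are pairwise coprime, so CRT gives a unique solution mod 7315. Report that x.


Product of moduli M = 5 · 11 · 19 · 7 = 7315.
Merge one congruence at a time:
  Start: x ≡ 2 (mod 5).
  Combine with x ≡ 10 (mod 11); new modulus lcm = 55.
    Write x = 2 + 5·t and substitute into x ≡ 10 (mod 11): 5·t ≡ 10 − 2 = 8 (mod 11).
    The inverse of 5 mod 11 is 9 (since 5·9 = 45 = 4·11 + 1), so t ≡ 9·8 = 72 ≡ 6 (mod 11).
    Then x = 2 + 5·6 = 32, valid modulo lcm(5, 11) = 55: x ≡ 32 (mod 55).
  Combine with x ≡ 14 (mod 19); new modulus lcm = 1045.
    Write x = 32 + 55·t and substitute into x ≡ 14 (mod 19): 55·t ≡ 14 − 32 = -18 (mod 19).
    Reduce coefficients mod 19: 17·t ≡ 1 (mod 19).
    The inverse of 17 mod 19 is 9 (since 17·9 = 153 = 8·19 + 1), so t ≡ 9·1 = 9 ≡ 9 (mod 19).
    Then x = 32 + 55·9 = 527, valid modulo lcm(55, 19) = 1045: x ≡ 527 (mod 1045).
  Combine with x ≡ 0 (mod 7); new modulus lcm = 7315.
    Write x = 527 + 1045·t and substitute into x ≡ 0 (mod 7): 1045·t ≡ 0 − 527 = -527 (mod 7).
    Reduce coefficients mod 7: 2·t ≡ 5 (mod 7).
    The inverse of 2 mod 7 is 4 (since 2·4 = 8 = 1·7 + 1), so t ≡ 4·5 = 20 ≡ 6 (mod 7).
    Then x = 527 + 1045·6 = 6797, valid modulo lcm(1045, 7) = 7315: x ≡ 6797 (mod 7315).
Verify against each original: 6797 mod 5 = 2, 6797 mod 11 = 10, 6797 mod 19 = 14, 6797 mod 7 = 0.

x ≡ 6797 (mod 7315).


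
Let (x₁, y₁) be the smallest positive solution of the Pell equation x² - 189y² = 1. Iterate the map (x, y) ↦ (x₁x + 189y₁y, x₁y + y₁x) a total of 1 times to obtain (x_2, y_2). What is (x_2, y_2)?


Step 1: Find the fundamental solution (x₁, y₁) of x² - 189y² = 1.
  Expand √189 as a continued fraction. a₀ = ⌊√189⌋ = 13; iterate m_{k+1} = d_k·a_k − m_k, d_{k+1} = (189 − m_{k+1}²)/d_k, a_{k+1} = ⌊(a₀ + m_{k+1})/d_{k+1}⌋ (starting m₀ = 0, d₀ = 1), with convergents p_k = a_k·p_{k-1} + p_{k-2}, q_k = a_k·q_{k-1} + q_{k-2} (p₋₁ = 1, q₋₁ = 0):
  k = 0: a₀ = 13; p₀/q₀ = 13/1; p₀² − 189·q₀² = 169 − 189 = -20.
  k = 1: m = 13, d = 20, a = ⌊(13 + 13)/20⌋ = 1; p/q = (1·13 + 1)/(1·1 + 0) = 14/1; p² − 189·q² = 196 − 189 = 7.
  k = 2: m = 7, d = 7, a = ⌊(13 + 7)/7⌋ = 2; p/q = (2·14 + 13)/(2·1 + 1) = 41/3; p² − 189·q² = 1681 − 1701 = -20.
  k = 3: m = 7, d = 20, a = ⌊(13 + 7)/20⌋ = 1; p/q = (1·41 + 14)/(1·3 + 1) = 55/4; p² − 189·q² = 3025 − 3024 = 1.
  The first convergent with p² − 189·q² = 1 gives the fundamental solution (x₁, y₁) = (55, 4).
Step 2: Apply the recurrence (x_{n+1}, y_{n+1}) = (x₁x_n + 189y₁y_n, x₁y_n + y₁x_n) repeatedly.
  From (x_1, y_1) = (55, 4): x_2 = 55·55 + 189·4·4 = 6049; y_2 = 55·4 + 4·55 = 440.
Step 3: Verify x_2² - 189·y_2² = 36590401 - 36590400 = 1 (should be 1). ✓

(x_1, y_1) = (55, 4); (x_2, y_2) = (6049, 440).


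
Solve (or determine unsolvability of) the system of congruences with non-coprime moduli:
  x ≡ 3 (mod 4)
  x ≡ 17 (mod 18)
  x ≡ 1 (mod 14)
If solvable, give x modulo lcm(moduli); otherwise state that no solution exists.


Moduli 4, 18, 14 are not pairwise coprime, so CRT works modulo lcm(m_i) when all pairwise compatibility conditions hold.
Pairwise compatibility: gcd(m_i, m_j) must divide a_i - a_j for every pair.
Merge one congruence at a time:
  Start: x ≡ 3 (mod 4).
  Combine with x ≡ 17 (mod 18): gcd(4, 18) = 2; 17 - 3 = 14, which IS divisible by 2, so compatible.
    Write x = 3 + 4·t and substitute into x ≡ 17 (mod 18): 4·t ≡ 17 − 3 = 14 (mod 18).
    Divide the congruence (and modulus) by g = 2: 2·t ≡ 7 (mod 9).
    The inverse of 2 mod 9 is 5 (since 2·5 = 10 = 1·9 + 1), so t ≡ 5·7 = 35 ≡ 8 (mod 9).
    Then x = 3 + 4·8 = 35, valid modulo lcm(4, 18) = 36: x ≡ 35 (mod 36).
  Combine with x ≡ 1 (mod 14): gcd(36, 14) = 2; 1 - 35 = -34, which IS divisible by 2, so compatible.
    Write x = 35 + 36·t and substitute into x ≡ 1 (mod 14): 36·t ≡ 1 − 35 = -34 (mod 14).
    Divide the congruence (and modulus) by g = 2: 18·t ≡ -17 (mod 7).
    Reduce coefficients mod 7: 4·t ≡ 4 (mod 7).
    The inverse of 4 mod 7 is 2 (since 4·2 = 8 = 1·7 + 1), so t ≡ 2·4 = 8 ≡ 1 (mod 7).
    Then x = 35 + 36·1 = 71, valid modulo lcm(36, 14) = 252: x ≡ 71 (mod 252).
Verify: 71 mod 4 = 3, 71 mod 18 = 17, 71 mod 14 = 1.

x ≡ 71 (mod 252).


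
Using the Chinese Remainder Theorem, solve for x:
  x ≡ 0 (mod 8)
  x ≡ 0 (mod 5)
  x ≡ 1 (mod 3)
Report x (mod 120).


Moduli 8, 5, 3 are pairwise coprime; by CRT there is a unique solution modulo M = 8 · 5 · 3 = 120.
Solve pairwise, accumulating the modulus:
  Start with x ≡ 0 (mod 8).
  Combine with x ≡ 0 (mod 5): since gcd(8, 5) = 1, we get a unique residue mod 40.
    Write x = 0 + 8·t and substitute into x ≡ 0 (mod 5): 8·t ≡ 0 − 0 = 0 (mod 5).
    Reduce coefficients mod 5: 3·t ≡ 0 (mod 5).
    The inverse of 3 mod 5 is 2 (since 3·2 = 6 = 1·5 + 1), so t ≡ 2·0 = 0 ≡ 0 (mod 5).
    Then x = 0 + 8·0 = 0, valid modulo lcm(8, 5) = 40: x ≡ 0 (mod 40).
  Combine with x ≡ 1 (mod 3): since gcd(40, 3) = 1, we get a unique residue mod 120.
    Write x = 0 + 40·t and substitute into x ≡ 1 (mod 3): 40·t ≡ 1 − 0 = 1 (mod 3).
    Reduce coefficients mod 3: 1·t ≡ 1 (mod 3).
    So t ≡ 1 (mod 3).
    Then x = 0 + 40·1 = 40, valid modulo lcm(40, 3) = 120: x ≡ 40 (mod 120).
Verify: 40 mod 8 = 0 ✓, 40 mod 5 = 0 ✓, 40 mod 3 = 1 ✓.

x ≡ 40 (mod 120).


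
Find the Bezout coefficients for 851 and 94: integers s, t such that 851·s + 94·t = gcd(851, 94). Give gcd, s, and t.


Euclidean algorithm on (851, 94) — divide until remainder is 0:
  851 = 9 · 94 + 5
  94 = 18 · 5 + 4
  5 = 1 · 4 + 1
  4 = 4 · 1 + 0
gcd(851, 94) = 1.
Track Bezout coefficients alongside the remainders: start with r₀ = 851 = a·1 + b·0 (s = 1, t = 0) and r₁ = 94 = a·0 + b·1 (s = 0, t = 1); each new remainder r_{k+1} = r_{k-1} − q_k·r_k inherits s_{k+1} = s_{k-1} − q_k·s_k, t_{k+1} = t_{k-1} − q_k·t_k, so r_k = a·s_k + b·t_k at every step:
  q = 9: r = 5, s = 1 − 9·0 = 1, t = 0 − 9·1 = -9  (check: 851·1 + 94·(-9) = 5)
  q = 18: r = 4, s = 0 − 18·1 = -18, t = 1 − 18·(-9) = 163  (check: 851·(-18) + 94·163 = 4)
  q = 1: r = 1, s = 1 − 1·(-18) = 19, t = -9 − 1·163 = -172  (check: 851·19 + 94·(-172) = 1)
The row with r = 1 (the gcd) gives the Bezout coefficients s = 19, t = -172.
Result: 851 · (19) + 94 · (-172) = 1.

gcd(851, 94) = 1; s = 19, t = -172 (check: 851·19 + 94·(-172) = 1).


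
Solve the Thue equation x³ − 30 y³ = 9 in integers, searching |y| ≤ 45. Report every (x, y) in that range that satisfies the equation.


The equation is x³ - 30y³ = 9. For fixed y, x³ = 30·y³ + 9, so a solution requires the RHS to be a perfect cube.
Strategy: iterate y from -45 to 45, compute RHS = 30·y³ + 9, and check whether it is a (positive or negative) perfect cube.
Check small values of y:
  y = 0: RHS = 9 is not a perfect cube.
  y = 1: RHS = 39 is not a perfect cube.
  y = -1: RHS = -21 is not a perfect cube.
  y = 2: RHS = 249 is not a perfect cube.
  y = -2: RHS = -231 is not a perfect cube.
  y = 3: RHS = 819 is not a perfect cube.
  y = -3: RHS = -801 is not a perfect cube.
Continuing the search up to |y| = 45 finds no solutions either.
No (x, y) in the scanned range satisfies the equation.

No integer solutions with |y| ≤ 45.


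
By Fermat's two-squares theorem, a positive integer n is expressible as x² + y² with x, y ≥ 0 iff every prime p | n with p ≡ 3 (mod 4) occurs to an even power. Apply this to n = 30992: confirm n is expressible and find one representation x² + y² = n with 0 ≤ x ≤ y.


Step 1: Factor n = 30992 = 2^4 · 13 · 149.
Step 2: Check the mod-4 condition on each prime factor: 2 = 2 (special); 13 ≡ 1 (mod 4), exponent 1; 149 ≡ 1 (mod 4), exponent 1.
All primes ≡ 3 (mod 4) appear to even exponent (or don't appear), so by the two-squares theorem n IS expressible as a sum of two squares.
Step 3: Build a representation. Group n = k² · m with k = 4 and m = 13 · 149 = 1937 (a product of primes ≡ 1 (mod 4)); a representation of m scales to one of n via (k·x)² + (k·y)² = k²(x² + y²). Each prime p ≡ 1 (mod 4) is itself a sum of two squares; find a² by testing p − a² for a perfect square:
  13: 13 − 1² = 12, 13 − 2² = 9 = 3² ⇒ 13 = 2² + 3².
  149: 149 − 1² = 148, 149 − 2² = 145, 149 − 3² = 140, 149 − 4² = 133, 149 − 5² = 124, 149 − 6² = 113, 149 − 7² = 100 = 10² ⇒ 149 = 7² + 10².
  Combine using the Brahmagupta–Fibonacci identity (a² + b²)(c² + d²) = (ac − bd)² + (ad + bc)² = (ac + bd)² + (ad − bc)²:
  13 · 149 = 1937: from (2² + 3²)(7² + 10²), take (2·7 − 3·10, 2·10 + 3·7) = (14 − 30, 20 + 21) = (-16, 41); dropping signs (only squares matter) gives (16, 41); check 16² + 41² = 256 + 1681 = 1937 ✓.
  Scale by k = 4: (4·16, 4·41) = (64, 164).
Step 4: Order so x ≤ y and verify: 64² + 164² = 4096 + 26896 = 30992 = n. ✓

n = 30992 = 64² + 164² (one valid representation with x ≤ y).


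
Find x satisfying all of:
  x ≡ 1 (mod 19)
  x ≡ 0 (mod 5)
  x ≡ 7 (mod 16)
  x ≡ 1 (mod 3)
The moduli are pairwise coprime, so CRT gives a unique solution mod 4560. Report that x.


Product of moduli M = 19 · 5 · 16 · 3 = 4560.
Merge one congruence at a time:
  Start: x ≡ 1 (mod 19).
  Combine with x ≡ 0 (mod 5); new modulus lcm = 95.
    Write x = 1 + 19·t and substitute into x ≡ 0 (mod 5): 19·t ≡ 0 − 1 = -1 (mod 5).
    Reduce coefficients mod 5: 4·t ≡ 4 (mod 5).
    The inverse of 4 mod 5 is 4 (since 4·4 = 16 = 3·5 + 1), so t ≡ 4·4 = 16 ≡ 1 (mod 5).
    Then x = 1 + 19·1 = 20, valid modulo lcm(19, 5) = 95: x ≡ 20 (mod 95).
  Combine with x ≡ 7 (mod 16); new modulus lcm = 1520.
    Write x = 20 + 95·t and substitute into x ≡ 7 (mod 16): 95·t ≡ 7 − 20 = -13 (mod 16).
    Reduce coefficients mod 16: 15·t ≡ 3 (mod 16).
    The inverse of 15 mod 16 is 15 (since 15·15 = 225 = 14·16 + 1), so t ≡ 15·3 = 45 ≡ 13 (mod 16).
    Then x = 20 + 95·13 = 1255, valid modulo lcm(95, 16) = 1520: x ≡ 1255 (mod 1520).
  Combine with x ≡ 1 (mod 3); new modulus lcm = 4560.
    Write x = 1255 + 1520·t and substitute into x ≡ 1 (mod 3): 1520·t ≡ 1 − 1255 = -1254 (mod 3).
    Reduce coefficients mod 3: 2·t ≡ 0 (mod 3).
    The inverse of 2 mod 3 is 2 (since 2·2 = 4 = 1·3 + 1), so t ≡ 2·0 = 0 ≡ 0 (mod 3).
    Then x = 1255 + 1520·0 = 1255, valid modulo lcm(1520, 3) = 4560: x ≡ 1255 (mod 4560).
Verify against each original: 1255 mod 19 = 1, 1255 mod 5 = 0, 1255 mod 16 = 7, 1255 mod 3 = 1.

x ≡ 1255 (mod 4560).


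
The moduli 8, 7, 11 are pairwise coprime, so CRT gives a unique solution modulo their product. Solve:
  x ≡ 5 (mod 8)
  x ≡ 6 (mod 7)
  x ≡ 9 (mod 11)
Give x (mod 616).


Moduli 8, 7, 11 are pairwise coprime; by CRT there is a unique solution modulo M = 8 · 7 · 11 = 616.
Solve pairwise, accumulating the modulus:
  Start with x ≡ 5 (mod 8).
  Combine with x ≡ 6 (mod 7): since gcd(8, 7) = 1, we get a unique residue mod 56.
    Write x = 5 + 8·t and substitute into x ≡ 6 (mod 7): 8·t ≡ 6 − 5 = 1 (mod 7).
    Reduce coefficients mod 7: 1·t ≡ 1 (mod 7).
    So t ≡ 1 (mod 7).
    Then x = 5 + 8·1 = 13, valid modulo lcm(8, 7) = 56: x ≡ 13 (mod 56).
  Combine with x ≡ 9 (mod 11): since gcd(56, 11) = 1, we get a unique residue mod 616.
    Write x = 13 + 56·t and substitute into x ≡ 9 (mod 11): 56·t ≡ 9 − 13 = -4 (mod 11).
    Reduce coefficients mod 11: 1·t ≡ 7 (mod 11).
    So t ≡ 7 (mod 11).
    Then x = 13 + 56·7 = 405, valid modulo lcm(56, 11) = 616: x ≡ 405 (mod 616).
Verify: 405 mod 8 = 5 ✓, 405 mod 7 = 6 ✓, 405 mod 11 = 9 ✓.

x ≡ 405 (mod 616).


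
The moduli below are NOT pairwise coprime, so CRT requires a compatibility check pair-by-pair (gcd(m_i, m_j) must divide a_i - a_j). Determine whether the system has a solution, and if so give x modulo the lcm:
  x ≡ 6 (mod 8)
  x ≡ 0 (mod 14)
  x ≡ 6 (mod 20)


Moduli 8, 14, 20 are not pairwise coprime, so CRT works modulo lcm(m_i) when all pairwise compatibility conditions hold.
Pairwise compatibility: gcd(m_i, m_j) must divide a_i - a_j for every pair.
Merge one congruence at a time:
  Start: x ≡ 6 (mod 8).
  Combine with x ≡ 0 (mod 14): gcd(8, 14) = 2; 0 - 6 = -6, which IS divisible by 2, so compatible.
    Write x = 6 + 8·t and substitute into x ≡ 0 (mod 14): 8·t ≡ 0 − 6 = -6 (mod 14).
    Divide the congruence (and modulus) by g = 2: 4·t ≡ -3 (mod 7).
    Reduce coefficients mod 7: 4·t ≡ 4 (mod 7).
    The inverse of 4 mod 7 is 2 (since 4·2 = 8 = 1·7 + 1), so t ≡ 2·4 = 8 ≡ 1 (mod 7).
    Then x = 6 + 8·1 = 14, valid modulo lcm(8, 14) = 56: x ≡ 14 (mod 56).
  Combine with x ≡ 6 (mod 20): gcd(56, 20) = 4; 6 - 14 = -8, which IS divisible by 4, so compatible.
    Write x = 14 + 56·t and substitute into x ≡ 6 (mod 20): 56·t ≡ 6 − 14 = -8 (mod 20).
    Divide the congruence (and modulus) by g = 4: 14·t ≡ -2 (mod 5).
    Reduce coefficients mod 5: 4·t ≡ 3 (mod 5).
    The inverse of 4 mod 5 is 4 (since 4·4 = 16 = 3·5 + 1), so t ≡ 4·3 = 12 ≡ 2 (mod 5).
    Then x = 14 + 56·2 = 126, valid modulo lcm(56, 20) = 280: x ≡ 126 (mod 280).
Verify: 126 mod 8 = 6, 126 mod 14 = 0, 126 mod 20 = 6.

x ≡ 126 (mod 280).


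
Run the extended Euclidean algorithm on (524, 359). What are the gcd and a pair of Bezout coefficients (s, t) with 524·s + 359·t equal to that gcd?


Euclidean algorithm on (524, 359) — divide until remainder is 0:
  524 = 1 · 359 + 165
  359 = 2 · 165 + 29
  165 = 5 · 29 + 20
  29 = 1 · 20 + 9
  20 = 2 · 9 + 2
  9 = 4 · 2 + 1
  2 = 2 · 1 + 0
gcd(524, 359) = 1.
Track Bezout coefficients alongside the remainders: start with r₀ = 524 = a·1 + b·0 (s = 1, t = 0) and r₁ = 359 = a·0 + b·1 (s = 0, t = 1); each new remainder r_{k+1} = r_{k-1} − q_k·r_k inherits s_{k+1} = s_{k-1} − q_k·s_k, t_{k+1} = t_{k-1} − q_k·t_k, so r_k = a·s_k + b·t_k at every step:
  q = 1: r = 165, s = 1 − 1·0 = 1, t = 0 − 1·1 = -1  (check: 524·1 + 359·(-1) = 165)
  q = 2: r = 29, s = 0 − 2·1 = -2, t = 1 − 2·(-1) = 3  (check: 524·(-2) + 359·3 = 29)
  q = 5: r = 20, s = 1 − 5·(-2) = 11, t = -1 − 5·3 = -16  (check: 524·11 + 359·(-16) = 20)
  q = 1: r = 9, s = -2 − 1·11 = -13, t = 3 − 1·(-16) = 19  (check: 524·(-13) + 359·19 = 9)
  q = 2: r = 2, s = 11 − 2·(-13) = 37, t = -16 − 2·19 = -54  (check: 524·37 + 359·(-54) = 2)
  q = 4: r = 1, s = -13 − 4·37 = -161, t = 19 − 4·(-54) = 235  (check: 524·(-161) + 359·235 = 1)
The row with r = 1 (the gcd) gives the Bezout coefficients s = -161, t = 235.
Result: 524 · (-161) + 359 · (235) = 1.

gcd(524, 359) = 1; s = -161, t = 235 (check: 524·(-161) + 359·235 = 1).


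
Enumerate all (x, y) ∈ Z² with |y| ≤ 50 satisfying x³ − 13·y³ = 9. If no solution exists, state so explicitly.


The equation is x³ - 13y³ = 9. For fixed y, x³ = 13·y³ + 9, so a solution requires the RHS to be a perfect cube.
Strategy: iterate y from -50 to 50, compute RHS = 13·y³ + 9, and check whether it is a (positive or negative) perfect cube.
Check small values of y:
  y = 0: RHS = 9 is not a perfect cube.
  y = 1: RHS = 22 is not a perfect cube.
  y = -1: RHS = -4 is not a perfect cube.
  y = 2: RHS = 113 is not a perfect cube.
  y = -2: RHS = -95 is not a perfect cube.
  y = 3: RHS = 360 is not a perfect cube.
  y = -3: RHS = -342 is not a perfect cube.
Continuing the search up to |y| = 50 finds no solutions either.
No (x, y) in the scanned range satisfies the equation.

No integer solutions with |y| ≤ 50.


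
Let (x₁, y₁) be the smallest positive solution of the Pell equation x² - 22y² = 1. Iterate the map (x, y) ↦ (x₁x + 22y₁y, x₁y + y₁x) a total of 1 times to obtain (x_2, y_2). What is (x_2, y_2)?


Step 1: Find the fundamental solution (x₁, y₁) of x² - 22y² = 1.
  Expand √22 as a continued fraction. a₀ = ⌊√22⌋ = 4; iterate m_{k+1} = d_k·a_k − m_k, d_{k+1} = (22 − m_{k+1}²)/d_k, a_{k+1} = ⌊(a₀ + m_{k+1})/d_{k+1}⌋ (starting m₀ = 0, d₀ = 1), with convergents p_k = a_k·p_{k-1} + p_{k-2}, q_k = a_k·q_{k-1} + q_{k-2} (p₋₁ = 1, q₋₁ = 0):
  k = 0: a₀ = 4; p₀/q₀ = 4/1; p₀² − 22·q₀² = 16 − 22 = -6.
  k = 1: m = 4, d = 6, a = ⌊(4 + 4)/6⌋ = 1; p/q = (1·4 + 1)/(1·1 + 0) = 5/1; p² − 22·q² = 25 − 22 = 3.
  k = 2: m = 2, d = 3, a = ⌊(4 + 2)/3⌋ = 2; p/q = (2·5 + 4)/(2·1 + 1) = 14/3; p² − 22·q² = 196 − 198 = -2.
  k = 3: m = 4, d = 2, a = ⌊(4 + 4)/2⌋ = 4; p/q = (4·14 + 5)/(4·3 + 1) = 61/13; p² − 22·q² = 3721 − 3718 = 3.
  k = 4: m = 4, d = 3, a = ⌊(4 + 4)/3⌋ = 2; p/q = (2·61 + 14)/(2·13 + 3) = 136/29; p² − 22·q² = 18496 − 18502 = -6.
  k = 5: m = 2, d = 6, a = ⌊(4 + 2)/6⌋ = 1; p/q = (1·136 + 61)/(1·29 + 13) = 197/42; p² − 22·q² = 38809 − 38808 = 1.
  The first convergent with p² − 22·q² = 1 gives the fundamental solution (x₁, y₁) = (197, 42).
Step 2: Apply the recurrence (x_{n+1}, y_{n+1}) = (x₁x_n + 22y₁y_n, x₁y_n + y₁x_n) repeatedly.
  From (x_1, y_1) = (197, 42): x_2 = 197·197 + 22·42·42 = 77617; y_2 = 197·42 + 42·197 = 16548.
Step 3: Verify x_2² - 22·y_2² = 6024398689 - 6024398688 = 1 (should be 1). ✓

(x_1, y_1) = (197, 42); (x_2, y_2) = (77617, 16548).


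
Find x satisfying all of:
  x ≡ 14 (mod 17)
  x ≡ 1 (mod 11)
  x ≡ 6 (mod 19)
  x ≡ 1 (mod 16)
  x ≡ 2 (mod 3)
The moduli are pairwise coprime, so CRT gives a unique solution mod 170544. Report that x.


Product of moduli M = 17 · 11 · 19 · 16 · 3 = 170544.
Merge one congruence at a time:
  Start: x ≡ 14 (mod 17).
  Combine with x ≡ 1 (mod 11); new modulus lcm = 187.
    Write x = 14 + 17·t and substitute into x ≡ 1 (mod 11): 17·t ≡ 1 − 14 = -13 (mod 11).
    Reduce coefficients mod 11: 6·t ≡ 9 (mod 11).
    The inverse of 6 mod 11 is 2 (since 6·2 = 12 = 1·11 + 1), so t ≡ 2·9 = 18 ≡ 7 (mod 11).
    Then x = 14 + 17·7 = 133, valid modulo lcm(17, 11) = 187: x ≡ 133 (mod 187).
  Combine with x ≡ 6 (mod 19); new modulus lcm = 3553.
    Write x = 133 + 187·t and substitute into x ≡ 6 (mod 19): 187·t ≡ 6 − 133 = -127 (mod 19).
    Reduce coefficients mod 19: 16·t ≡ 6 (mod 19).
    The inverse of 16 mod 19 is 6 (since 16·6 = 96 = 5·19 + 1), so t ≡ 6·6 = 36 ≡ 17 (mod 19).
    Then x = 133 + 187·17 = 3312, valid modulo lcm(187, 19) = 3553: x ≡ 3312 (mod 3553).
  Combine with x ≡ 1 (mod 16); new modulus lcm = 56848.
    Write x = 3312 + 3553·t and substitute into x ≡ 1 (mod 16): 3553·t ≡ 1 − 3312 = -3311 (mod 16).
    Reduce coefficients mod 16: 1·t ≡ 1 (mod 16).
    So t ≡ 1 (mod 16).
    Then x = 3312 + 3553·1 = 6865, valid modulo lcm(3553, 16) = 56848: x ≡ 6865 (mod 56848).
  Combine with x ≡ 2 (mod 3); new modulus lcm = 170544.
    Write x = 6865 + 56848·t and substitute into x ≡ 2 (mod 3): 56848·t ≡ 2 − 6865 = -6863 (mod 3).
    Reduce coefficients mod 3: 1·t ≡ 1 (mod 3).
    So t ≡ 1 (mod 3).
    Then x = 6865 + 56848·1 = 63713, valid modulo lcm(56848, 3) = 170544: x ≡ 63713 (mod 170544).
Verify against each original: 63713 mod 17 = 14, 63713 mod 11 = 1, 63713 mod 19 = 6, 63713 mod 16 = 1, 63713 mod 3 = 2.

x ≡ 63713 (mod 170544).


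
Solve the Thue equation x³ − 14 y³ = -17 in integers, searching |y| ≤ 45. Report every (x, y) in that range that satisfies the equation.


The equation is x³ - 14y³ = -17. For fixed y, x³ = 14·y³ − 17, so a solution requires the RHS to be a perfect cube.
Strategy: iterate y from -45 to 45, compute RHS = 14·y³ − 17, and check whether it is a (positive or negative) perfect cube.
Check small values of y:
  y = 0: RHS = -17 is not a perfect cube.
  y = 1: RHS = -3 is not a perfect cube.
  y = -1: RHS = -31 is not a perfect cube.
  y = 2: RHS = 95 is not a perfect cube.
  y = -2: RHS = -129 is not a perfect cube.
  y = 3: RHS = 361 is not a perfect cube.
  y = -3: RHS = -395 is not a perfect cube.
Continuing the search up to |y| = 45 finds no solutions either.
No (x, y) in the scanned range satisfies the equation.

No integer solutions with |y| ≤ 45.


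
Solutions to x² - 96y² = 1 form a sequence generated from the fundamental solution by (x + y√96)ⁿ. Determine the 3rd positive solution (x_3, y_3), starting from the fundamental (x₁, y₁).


Step 1: Find the fundamental solution (x₁, y₁) of x² - 96y² = 1.
  Expand √96 as a continued fraction. a₀ = ⌊√96⌋ = 9; iterate m_{k+1} = d_k·a_k − m_k, d_{k+1} = (96 − m_{k+1}²)/d_k, a_{k+1} = ⌊(a₀ + m_{k+1})/d_{k+1}⌋ (starting m₀ = 0, d₀ = 1), with convergents p_k = a_k·p_{k-1} + p_{k-2}, q_k = a_k·q_{k-1} + q_{k-2} (p₋₁ = 1, q₋₁ = 0):
  k = 0: a₀ = 9; p₀/q₀ = 9/1; p₀² − 96·q₀² = 81 − 96 = -15.
  k = 1: m = 9, d = 15, a = ⌊(9 + 9)/15⌋ = 1; p/q = (1·9 + 1)/(1·1 + 0) = 10/1; p² − 96·q² = 100 − 96 = 4.
  k = 2: m = 6, d = 4, a = ⌊(9 + 6)/4⌋ = 3; p/q = (3·10 + 9)/(3·1 + 1) = 39/4; p² − 96·q² = 1521 − 1536 = -15.
  k = 3: m = 6, d = 15, a = ⌊(9 + 6)/15⌋ = 1; p/q = (1·39 + 10)/(1·4 + 1) = 49/5; p² − 96·q² = 2401 − 2400 = 1.
  The first convergent with p² − 96·q² = 1 gives the fundamental solution (x₁, y₁) = (49, 5).
Step 2: Apply the recurrence (x_{n+1}, y_{n+1}) = (x₁x_n + 96y₁y_n, x₁y_n + y₁x_n) repeatedly.
  From (x_1, y_1) = (49, 5): x_2 = 49·49 + 96·5·5 = 4801; y_2 = 49·5 + 5·49 = 490.
  From (x_2, y_2) = (4801, 490): x_3 = 49·4801 + 96·5·490 = 470449; y_3 = 49·490 + 5·4801 = 48015.
Step 3: Verify x_3² - 96·y_3² = 221322261601 - 221322261600 = 1 (should be 1). ✓

(x_1, y_1) = (49, 5); (x_3, y_3) = (470449, 48015).


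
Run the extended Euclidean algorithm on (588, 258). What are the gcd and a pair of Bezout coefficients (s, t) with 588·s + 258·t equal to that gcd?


Euclidean algorithm on (588, 258) — divide until remainder is 0:
  588 = 2 · 258 + 72
  258 = 3 · 72 + 42
  72 = 1 · 42 + 30
  42 = 1 · 30 + 12
  30 = 2 · 12 + 6
  12 = 2 · 6 + 0
gcd(588, 258) = 6.
Track Bezout coefficients alongside the remainders: start with r₀ = 588 = a·1 + b·0 (s = 1, t = 0) and r₁ = 258 = a·0 + b·1 (s = 0, t = 1); each new remainder r_{k+1} = r_{k-1} − q_k·r_k inherits s_{k+1} = s_{k-1} − q_k·s_k, t_{k+1} = t_{k-1} − q_k·t_k, so r_k = a·s_k + b·t_k at every step:
  q = 2: r = 72, s = 1 − 2·0 = 1, t = 0 − 2·1 = -2  (check: 588·1 + 258·(-2) = 72)
  q = 3: r = 42, s = 0 − 3·1 = -3, t = 1 − 3·(-2) = 7  (check: 588·(-3) + 258·7 = 42)
  q = 1: r = 30, s = 1 − 1·(-3) = 4, t = -2 − 1·7 = -9  (check: 588·4 + 258·(-9) = 30)
  q = 1: r = 12, s = -3 − 1·4 = -7, t = 7 − 1·(-9) = 16  (check: 588·(-7) + 258·16 = 12)
  q = 2: r = 6, s = 4 − 2·(-7) = 18, t = -9 − 2·16 = -41  (check: 588·18 + 258·(-41) = 6)
The row with r = 6 (the gcd) gives the Bezout coefficients s = 18, t = -41.
Result: 588 · (18) + 258 · (-41) = 6.

gcd(588, 258) = 6; s = 18, t = -41 (check: 588·18 + 258·(-41) = 6).
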